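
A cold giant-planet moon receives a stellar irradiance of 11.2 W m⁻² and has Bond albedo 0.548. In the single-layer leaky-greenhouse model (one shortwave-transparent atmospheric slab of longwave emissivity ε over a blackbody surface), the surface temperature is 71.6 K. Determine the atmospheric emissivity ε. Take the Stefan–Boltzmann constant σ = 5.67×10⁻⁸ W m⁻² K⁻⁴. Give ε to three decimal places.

0.301

Effective temperature: T_e = [S(1−α)/(4σ)]^(1/4) = 68.74 K.
Inverting T_s⁴ = 2T_e⁴/(2−ε): (T_e/T_s)⁴ = 0.8493, so ε = 2(1 − 0.8493) = 0.3014.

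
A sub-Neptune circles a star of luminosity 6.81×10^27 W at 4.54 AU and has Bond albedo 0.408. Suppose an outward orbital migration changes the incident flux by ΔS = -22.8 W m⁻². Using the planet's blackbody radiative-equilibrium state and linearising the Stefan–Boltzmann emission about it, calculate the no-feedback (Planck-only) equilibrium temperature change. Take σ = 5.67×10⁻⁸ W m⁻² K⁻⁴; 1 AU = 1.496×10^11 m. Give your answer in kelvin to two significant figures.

Orbital distance: d = 4.54 AU = 6.792×10^11 m.
S = L/(4πd²) = 1175 W m⁻².
Unperturbed T_e = [1175·(1−0.408)/(4σ)]^¼ = 235.3 K.
TOA radiative forcing: ΔF = (1−α)ΔS/4 = 0.592·(-22.8)/4 = -3.374 W m⁻².
Planck response: λ_P = 4σT_e³ = 4·5.67×10⁻⁸·(235.3)³ = 2.955 W m⁻²/K.
ΔT₀ = ΔF/λ_P = -3.374/2.955 = -1.14 K.

-1.1 K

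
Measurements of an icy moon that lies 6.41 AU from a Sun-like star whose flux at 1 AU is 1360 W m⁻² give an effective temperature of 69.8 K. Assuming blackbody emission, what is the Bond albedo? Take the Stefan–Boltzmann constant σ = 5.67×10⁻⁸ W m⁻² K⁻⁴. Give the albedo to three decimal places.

0.837

By the inverse-square law, S = 1360/6.41² = 33.10 W m⁻².
Energy balance: S(1−α)/4 = σT⁴, so 1−α = 4σT⁴/S.
σT⁴ = 1.346 W m⁻², so 4σT⁴ = 5.384 W m⁻².
Hence α = 1 − 5.384/33.10 = 0.8374.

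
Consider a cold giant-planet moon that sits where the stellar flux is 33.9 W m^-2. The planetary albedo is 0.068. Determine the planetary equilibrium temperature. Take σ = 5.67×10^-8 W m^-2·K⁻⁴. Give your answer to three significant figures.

The planet absorbs (1−α)S over its disc πR² and re-emits over 4πR², so the mean absorbed flux is (1−0.068)·33.90/4 = 7.899 W m^-2.
Set σT⁴ = 7.899 → T = (7.899/σ)^(1/4) = 108.6 K.

109 K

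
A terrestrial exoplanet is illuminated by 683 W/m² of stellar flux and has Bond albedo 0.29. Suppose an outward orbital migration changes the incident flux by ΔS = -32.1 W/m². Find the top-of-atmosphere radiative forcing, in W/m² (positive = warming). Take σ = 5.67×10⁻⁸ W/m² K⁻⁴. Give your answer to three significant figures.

Only a fraction (1−α) is absorbed and it's spread over 4πR², so ΔF = (1−α)ΔS/4 = -5.698 W/m².

-5.70 W/m²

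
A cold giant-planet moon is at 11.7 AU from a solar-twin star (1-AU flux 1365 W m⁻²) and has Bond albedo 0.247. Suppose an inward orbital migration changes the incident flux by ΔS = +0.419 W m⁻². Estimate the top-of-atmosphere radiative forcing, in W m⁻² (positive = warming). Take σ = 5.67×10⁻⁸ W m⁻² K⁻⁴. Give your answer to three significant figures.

Flux at the orbit: S = 1365/(11.7)² = 9.972 W m⁻².
ΔF = Δ[S(1−α)]/4 = (1−0.247)·+0.419/4 = 0.07888 W m⁻².

0.0789 W m⁻²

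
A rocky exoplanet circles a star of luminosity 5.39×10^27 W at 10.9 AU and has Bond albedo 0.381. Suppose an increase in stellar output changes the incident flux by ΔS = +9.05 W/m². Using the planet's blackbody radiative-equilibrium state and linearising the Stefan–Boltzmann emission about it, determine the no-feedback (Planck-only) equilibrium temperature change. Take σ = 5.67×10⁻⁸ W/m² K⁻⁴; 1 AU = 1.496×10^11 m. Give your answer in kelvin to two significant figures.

Orbital distance: d = 10.9 AU = 1.631×10^12 m.
S = L/(4πd²) = 161.3 W/m².
Reference equilibrium: T_e = [S(1−α)/(4σ)]^(1/4) = 144.9 K.
Only a fraction (1−α) is absorbed and it's spread over 4πR², so ΔF = (1−α)ΔS/4 = 1.400 W/m².
The Planck feedback parameter is 4σT_e³ = 0.6893 W/m²/K.
ΔT₀ = ΔF/λ_P = 1.400/0.6893 = 2.03 K.

2.0 kelvin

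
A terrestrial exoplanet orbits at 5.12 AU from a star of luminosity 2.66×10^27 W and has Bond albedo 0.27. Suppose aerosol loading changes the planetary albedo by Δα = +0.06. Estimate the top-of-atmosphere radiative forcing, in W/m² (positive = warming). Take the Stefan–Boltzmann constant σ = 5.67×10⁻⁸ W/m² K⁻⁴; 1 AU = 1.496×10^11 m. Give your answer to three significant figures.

Orbital distance: d = 5.12 AU = 7.660×10^11 m.
S = L/(4πd²) = 360.8 W/m².
The change in absorbed flux is Δ[S(1−α)/4] = −SΔα/4 = -5.412 W/m².

-5.41 W/m²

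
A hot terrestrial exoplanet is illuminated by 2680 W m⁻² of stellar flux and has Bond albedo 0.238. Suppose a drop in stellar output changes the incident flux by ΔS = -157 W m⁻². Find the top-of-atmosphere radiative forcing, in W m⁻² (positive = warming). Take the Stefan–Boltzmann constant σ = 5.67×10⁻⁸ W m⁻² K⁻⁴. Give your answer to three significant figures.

ΔF = Δ[S(1−α)]/4 = (1−0.238)·-157/4 = -29.91 W m⁻².

-29.9 W m⁻²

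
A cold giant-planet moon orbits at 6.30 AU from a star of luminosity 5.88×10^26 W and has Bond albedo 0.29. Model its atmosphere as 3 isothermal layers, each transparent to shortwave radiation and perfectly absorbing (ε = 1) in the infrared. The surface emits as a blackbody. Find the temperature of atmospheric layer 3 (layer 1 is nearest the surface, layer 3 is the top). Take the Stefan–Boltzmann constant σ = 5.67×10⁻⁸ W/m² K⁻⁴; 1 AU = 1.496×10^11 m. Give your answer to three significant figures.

Orbital distance: d = 6.30 AU = 9.425×10^11 m.
Flux at the orbit: S = L/(4πd²) = 5.88×10^26/(4π·(9.42×10^11)²) = 52.68 W/m².
OLR = S(1−α)/4 = 9.350 W/m²; the top layer radiates at T_e = 113.3 K.
In the N-layer model, layer k (counted from the surface) has T_k = (N+1−k)^(1/4)·T_e.
With k = 3: T_3 = (3+1−3)^¼·113.3 K = 113.3 K.

113 K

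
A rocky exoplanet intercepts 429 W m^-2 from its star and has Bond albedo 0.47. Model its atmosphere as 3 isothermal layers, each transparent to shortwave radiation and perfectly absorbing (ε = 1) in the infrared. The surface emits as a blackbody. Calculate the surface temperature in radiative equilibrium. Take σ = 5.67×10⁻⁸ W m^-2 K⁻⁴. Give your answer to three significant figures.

252 K

The effective emission temperature is T_e = [S(1−α)/(4σ)]^¼ = 177.9 K.
Layer-by-layer balance gives σT_s⁴ = (N+1)σT_e⁴, so T_s = 4^¼·177.9 = 251.6 K.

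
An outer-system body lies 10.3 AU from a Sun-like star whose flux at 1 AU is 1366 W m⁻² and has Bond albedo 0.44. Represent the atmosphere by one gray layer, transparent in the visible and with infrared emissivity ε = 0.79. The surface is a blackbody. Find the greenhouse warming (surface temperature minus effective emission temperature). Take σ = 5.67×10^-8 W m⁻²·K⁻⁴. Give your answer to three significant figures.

Irradiance scales as 1/d², so S = 1366 W m⁻² × (1/10.3)² = 12.88 W m⁻².
The planet radiates to space at T_e = [S(1−α)/(4σ)]^(1/4) = 75.09 K.
Surface balance with a leaky layer gives σT_s⁴ = σT_e⁴·2/(2−ε), so T_s = T_e·[2/(2−0.79)]^(1/4) = 85.14 K.
The atmosphere warms the surface by 10.05 K.

10.1 K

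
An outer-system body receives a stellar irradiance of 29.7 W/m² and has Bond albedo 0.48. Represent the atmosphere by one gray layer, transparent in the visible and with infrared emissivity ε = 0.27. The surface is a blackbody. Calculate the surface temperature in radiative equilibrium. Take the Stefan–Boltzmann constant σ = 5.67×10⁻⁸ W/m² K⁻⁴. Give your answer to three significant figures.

At the top of the atmosphere, σT_e⁴ = S(1−α)/4 = 3.861 W/m², giving T_e = 90.84 K.
The surface balance (absorbed SW + ε·downward IR = σT_s⁴) with T_a⁴ = T_s⁴/2 reduces to T_s = T_e·[2/(2−ε)]^¼ = 94.19 K.

94.2 K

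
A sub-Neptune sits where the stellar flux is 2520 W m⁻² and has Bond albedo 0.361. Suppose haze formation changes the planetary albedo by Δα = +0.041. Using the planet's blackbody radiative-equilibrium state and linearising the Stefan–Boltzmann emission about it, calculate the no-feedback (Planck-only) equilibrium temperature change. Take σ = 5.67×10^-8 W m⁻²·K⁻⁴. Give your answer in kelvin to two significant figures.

-4.7 kelvin

The baseline emission temperature is T_e = 290.3 K.
TOA radiative forcing: ΔF = −S·Δα/4 = −2520·(+0.041)/4 = -25.83 W m⁻².
The Planck feedback parameter is 4σT_e³ = 5.547 W m⁻²/K.
ΔT₀ = ΔF/λ_P = -25.83/5.547 = -4.66 K.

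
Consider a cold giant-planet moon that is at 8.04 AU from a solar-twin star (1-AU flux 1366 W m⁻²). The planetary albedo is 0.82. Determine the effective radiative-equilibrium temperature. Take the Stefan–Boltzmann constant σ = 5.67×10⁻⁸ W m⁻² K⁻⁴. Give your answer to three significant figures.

By the inverse-square law, S = 1366/8.04² = 21.13 W m⁻².
The planet absorbs (1−α)S over its disc πR² and re-emits over 4πR², so the mean absorbed flux is (1−0.82)·21.13/4 = 0.9509 W m⁻².
Balancing against σT⁴: T = (0.9509/5.67×10⁻⁸)^(1/4) = 63.99 K.

64.0 kelvin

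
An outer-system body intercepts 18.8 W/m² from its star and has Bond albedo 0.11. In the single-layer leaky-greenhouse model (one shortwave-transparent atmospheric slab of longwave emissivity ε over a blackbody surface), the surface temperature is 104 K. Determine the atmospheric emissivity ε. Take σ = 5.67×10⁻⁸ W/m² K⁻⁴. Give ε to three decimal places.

First, T_e = [18.80·(1−0.11)/(4σ)]^(1/4) = 92.68 K.
Since (2−ε)/2 = (T_e/T_s)⁴ = 0.6306, ε = 0.7387.

0.739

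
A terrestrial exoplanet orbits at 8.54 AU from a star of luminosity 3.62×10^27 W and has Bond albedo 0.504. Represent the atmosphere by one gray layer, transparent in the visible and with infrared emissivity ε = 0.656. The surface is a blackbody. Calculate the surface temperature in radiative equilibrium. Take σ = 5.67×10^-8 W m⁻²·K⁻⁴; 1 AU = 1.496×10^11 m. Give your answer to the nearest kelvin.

d = 8.54 × 1.496×10^11 m = 1.278×10^12 m.
Spreading L over a sphere of radius d: S = 3.62×10^27/(4π·1.28×10^12²) = 176.5 W m⁻².
The planet radiates to space at T_e = [S(1−α)/(4σ)]^(1/4) = 140.2 K.
Surface balance with a leaky layer gives σT_s⁴ = σT_e⁴·2/(2−ε), so T_s = T_e·[2/(2−0.656)]^(1/4) = 154.8 K.

155 kelvin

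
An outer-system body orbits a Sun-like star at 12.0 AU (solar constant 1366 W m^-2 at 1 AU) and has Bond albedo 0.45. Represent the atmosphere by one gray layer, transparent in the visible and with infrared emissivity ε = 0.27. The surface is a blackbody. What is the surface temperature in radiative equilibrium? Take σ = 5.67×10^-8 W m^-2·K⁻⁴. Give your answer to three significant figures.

By the inverse-square law, S = 1366/12.0² = 9.486 W m^-2.
The planet radiates to space at T_e = [S(1−α)/(4σ)]^(1/4) = 69.26 K.
Surface balance with a leaky layer gives σT_s⁴ = σT_e⁴·2/(2−ε), so T_s = T_e·[2/(2−0.27)]^(1/4) = 71.81 K.

71.8 K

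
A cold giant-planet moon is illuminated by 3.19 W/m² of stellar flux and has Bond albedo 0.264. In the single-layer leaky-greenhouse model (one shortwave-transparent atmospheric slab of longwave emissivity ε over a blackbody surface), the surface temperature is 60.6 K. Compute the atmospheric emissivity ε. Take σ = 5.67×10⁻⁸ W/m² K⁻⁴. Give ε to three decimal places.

0.465

First, T_e = [3.190·(1−0.264)/(4σ)]^(1/4) = 56.72 K.
Since (2−ε)/2 = (T_e/T_s)⁴ = 0.7676, ε = 0.4648.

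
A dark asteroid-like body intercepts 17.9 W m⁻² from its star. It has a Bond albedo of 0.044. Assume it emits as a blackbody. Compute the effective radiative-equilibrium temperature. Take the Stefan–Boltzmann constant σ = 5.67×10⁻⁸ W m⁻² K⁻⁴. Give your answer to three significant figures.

Averaging over the sphere, the absorbed flux is S(1−α)/4 = 4.278 W m⁻².
Set σT⁴ = 4.278 → T = (4.278/σ)^(1/4) = 93.20 K.

93.2 kelvin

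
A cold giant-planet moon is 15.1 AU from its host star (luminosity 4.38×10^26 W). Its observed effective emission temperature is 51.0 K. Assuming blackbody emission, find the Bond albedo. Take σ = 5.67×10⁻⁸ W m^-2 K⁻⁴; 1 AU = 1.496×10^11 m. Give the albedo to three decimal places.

0.775

Orbital distance: d = 15.1 AU = 2.259×10^12 m.
Flux at the orbit: S = L/(4πd²) = 4.38×10^26/(4π·(2.26×10^12)²) = 6.830 W m^-2.
From σT⁴ = S(1−α)/4 we invert for α: 1−α = 4σT⁴/S.
σT⁴ = 0.3836 W m^-2, so 4σT⁴ = 1.534 W m^-2.
1−α = 1.534/6.830 = 0.2246, so α = 0.7754.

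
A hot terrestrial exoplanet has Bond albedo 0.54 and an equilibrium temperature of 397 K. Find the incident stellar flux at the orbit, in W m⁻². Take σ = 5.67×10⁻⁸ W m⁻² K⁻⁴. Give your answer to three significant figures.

Invert the energy balance for S: S = 4σT⁴/(1−α).
The emitted flux is σT⁴ = 1408 W m⁻².
So S = 4×1408/(1−0.54) = 12250 W m⁻².

12200 W m⁻²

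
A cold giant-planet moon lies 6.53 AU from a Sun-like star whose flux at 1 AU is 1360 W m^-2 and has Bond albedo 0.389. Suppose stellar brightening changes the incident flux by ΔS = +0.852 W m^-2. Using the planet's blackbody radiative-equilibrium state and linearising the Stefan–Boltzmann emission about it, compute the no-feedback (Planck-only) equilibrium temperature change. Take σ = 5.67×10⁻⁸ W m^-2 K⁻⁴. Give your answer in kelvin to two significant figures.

0.64 K

By the inverse-square law, S = 1360/6.53² = 31.89 W m^-2.
Unperturbed T_e = [31.89·(1−0.389)/(4σ)]^¼ = 96.28 K.
Only a fraction (1−α) is absorbed and it's spread over 4πR², so ΔF = (1−α)ΔS/4 = 0.1301 W m^-2.
Planck response: λ_P = 4σT_e³ = 4·5.67×10⁻⁸·(96.28)³ = 0.2024 W m^-2/K.
So ΔT₀ = 0.1301/0.2024 = 0.643 K.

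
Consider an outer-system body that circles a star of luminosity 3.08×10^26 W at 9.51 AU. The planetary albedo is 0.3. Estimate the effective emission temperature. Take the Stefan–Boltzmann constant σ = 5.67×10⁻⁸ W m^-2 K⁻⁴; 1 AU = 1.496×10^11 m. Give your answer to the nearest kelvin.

78 kelvin

Orbital distance: d = 9.51 AU = 1.423×10^12 m.
Spreading L over a sphere of radius d: S = 3.08×10^26/(4π·1.42×10^12²) = 12.11 W m^-2.
The planet absorbs (1−α)S over its disc πR² and re-emits over 4πR², so the mean absorbed flux is (1−0.3)·12.11/4 = 2.119 W m^-2.
Set σT⁴ = 2.119 → T = (2.119/σ)^(1/4) = 78.19 K.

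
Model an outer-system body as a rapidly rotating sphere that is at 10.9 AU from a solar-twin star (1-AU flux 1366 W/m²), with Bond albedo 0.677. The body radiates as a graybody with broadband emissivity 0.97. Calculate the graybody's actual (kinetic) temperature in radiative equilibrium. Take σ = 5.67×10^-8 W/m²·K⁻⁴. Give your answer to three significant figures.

64.1 K

By the inverse-square law, S = 1366/10.9² = 11.50 W/m².
The planet absorbs (1−α)S over its disc πR² and re-emits over 4πR², so the mean absorbed flux is (1−0.677)·11.50/4 = 0.9284 W/m².
Equating to εσT⁴ with ε = 0.97: T = (0.9284/0.97σ)^(1/4) = 64.10 K.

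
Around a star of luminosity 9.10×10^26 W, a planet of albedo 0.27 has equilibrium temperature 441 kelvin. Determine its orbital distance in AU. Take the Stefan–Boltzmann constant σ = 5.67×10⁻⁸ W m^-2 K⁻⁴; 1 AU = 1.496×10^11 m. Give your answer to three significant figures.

Energy balance gives S = 4σT⁴/(1−α) = 11750 W m^-2.
S = L/(4πd²) → d = √(L/4πS) = √(9.10×10^26/(4π·11750)) = 7.850×10^10 m = 0.5247 AU.

0.525 AU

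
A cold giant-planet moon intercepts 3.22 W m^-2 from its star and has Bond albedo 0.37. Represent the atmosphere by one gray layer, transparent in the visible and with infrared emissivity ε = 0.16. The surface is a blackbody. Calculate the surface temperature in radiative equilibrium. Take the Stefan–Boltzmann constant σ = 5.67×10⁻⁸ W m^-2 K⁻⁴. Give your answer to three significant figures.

55.8 kelvin

At the top of the atmosphere, σT_e⁴ = S(1−α)/4 = 0.5071 W m^-2, giving T_e = 54.69 K.
For a single slab of emissivity ε, T_s⁴ = 2T_e⁴/(2−ε); thus T_s = 54.69·(1.087)^(1/4) = 55.84 K.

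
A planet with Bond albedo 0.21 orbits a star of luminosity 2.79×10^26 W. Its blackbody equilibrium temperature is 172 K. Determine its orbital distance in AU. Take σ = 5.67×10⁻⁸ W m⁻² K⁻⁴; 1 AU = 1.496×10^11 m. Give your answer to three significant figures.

1.99 AU

The flux needed for this T is 4σT⁴/(1−0.21) = 251.3 W m⁻².
S = L/(4πd²) → d = √(L/4πS) = √(2.79×10^26/(4π·251.3)) = 2.973×10^11 m = 1.987 AU.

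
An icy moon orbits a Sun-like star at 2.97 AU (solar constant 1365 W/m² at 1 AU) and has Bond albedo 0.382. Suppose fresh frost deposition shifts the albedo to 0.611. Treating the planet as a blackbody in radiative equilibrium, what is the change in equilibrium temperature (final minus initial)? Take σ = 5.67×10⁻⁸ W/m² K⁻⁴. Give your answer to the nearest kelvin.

-16 K

By the inverse-square law, S = 1365/2.97² = 154.7 W/m².
Before: T₁ = [154.7·0.618/(4σ)]^(1/4) = 143.3 K.
With α = 0.611, T₂ = 127.6 K.
Change: 127.6 − 143.3 = -15.66 K.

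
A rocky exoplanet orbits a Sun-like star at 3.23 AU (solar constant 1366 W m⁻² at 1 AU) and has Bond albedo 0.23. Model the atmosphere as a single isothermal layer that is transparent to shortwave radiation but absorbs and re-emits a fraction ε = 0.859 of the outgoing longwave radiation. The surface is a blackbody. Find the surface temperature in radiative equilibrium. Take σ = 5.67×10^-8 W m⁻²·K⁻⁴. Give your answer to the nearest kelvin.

By the inverse-square law, S = 1366/3.23² = 130.9 W m⁻².
Effective emission temperature (TOA balance): σT_e⁴ = S(1−α)/4 = 25.20 W m⁻² → T_e = 145.2 K.
The surface balance (absorbed SW + ε·downward IR = σT_s⁴) with T_a⁴ = T_s⁴/2 reduces to T_s = T_e·[2/(2−ε)]^¼ = 167.1 K.

167 K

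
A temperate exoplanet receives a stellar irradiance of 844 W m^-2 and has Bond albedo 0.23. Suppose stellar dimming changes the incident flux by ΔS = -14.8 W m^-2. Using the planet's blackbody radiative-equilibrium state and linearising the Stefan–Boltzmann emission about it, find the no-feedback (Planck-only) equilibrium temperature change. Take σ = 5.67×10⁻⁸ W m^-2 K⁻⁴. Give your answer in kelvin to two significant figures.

-1.0 kelvin

Reference equilibrium: T_e = [S(1−α)/(4σ)]^(1/4) = 231.4 K.
Only a fraction (1−α) is absorbed and it's spread over 4πR², so ΔF = (1−α)ΔS/4 = -2.849 W m^-2.
Planck response: λ_P = 4σT_e³ = 4·5.67×10⁻⁸·(231.4)³ = 2.809 W m^-2/K.
ΔT₀ = ΔF/λ_P = -2.849/2.809 = -1.01 K.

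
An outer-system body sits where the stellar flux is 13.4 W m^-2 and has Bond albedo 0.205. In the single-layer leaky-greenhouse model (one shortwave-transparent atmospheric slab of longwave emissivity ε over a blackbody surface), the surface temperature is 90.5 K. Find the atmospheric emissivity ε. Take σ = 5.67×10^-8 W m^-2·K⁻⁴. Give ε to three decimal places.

TOA balance gives T_e = 82.79 K.
Since (2−ε)/2 = (T_e/T_s)⁴ = 0.7002, ε = 0.5996.

0.600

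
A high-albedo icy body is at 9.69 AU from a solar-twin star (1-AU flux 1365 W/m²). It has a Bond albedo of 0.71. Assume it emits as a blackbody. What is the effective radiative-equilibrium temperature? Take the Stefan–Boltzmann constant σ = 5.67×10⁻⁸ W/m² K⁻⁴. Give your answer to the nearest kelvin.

Irradiance scales as 1/d², so S = 1365 W/m² × (1/9.69)² = 14.54 W/m².
The planet absorbs (1−α)S over its disc πR² and re-emits over 4πR², so the mean absorbed flux is (1−0.71)·14.54/4 = 1.054 W/m².
In equilibrium σT⁴ equals this, so T = 65.66 K.

66 kelvin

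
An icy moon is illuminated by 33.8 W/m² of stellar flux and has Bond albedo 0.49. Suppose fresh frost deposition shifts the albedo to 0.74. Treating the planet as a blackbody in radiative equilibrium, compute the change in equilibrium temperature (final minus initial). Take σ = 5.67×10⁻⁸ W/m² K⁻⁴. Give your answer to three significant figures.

Before: T₁ = [33.80·0.51/(4σ)]^(1/4) = 93.37 K.
With α = 0.74, T₂ = 78.90 K.
ΔT = T₂ − T₁ = -14.47 K.

-14.5 K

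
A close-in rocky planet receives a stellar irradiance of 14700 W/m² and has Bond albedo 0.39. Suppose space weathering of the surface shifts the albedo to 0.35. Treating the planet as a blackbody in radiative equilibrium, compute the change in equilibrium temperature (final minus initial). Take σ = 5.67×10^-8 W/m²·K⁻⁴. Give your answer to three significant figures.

Initial: T₁ = [S(1−0.39)/(4σ)]^(1/4) = 445.9 K.
Final:   T₂ = [S(1−0.35)/(4σ)]^(1/4) = 453.1 K.
ΔT = T₂ − T₁ = 7.137 K.

7.14 kelvin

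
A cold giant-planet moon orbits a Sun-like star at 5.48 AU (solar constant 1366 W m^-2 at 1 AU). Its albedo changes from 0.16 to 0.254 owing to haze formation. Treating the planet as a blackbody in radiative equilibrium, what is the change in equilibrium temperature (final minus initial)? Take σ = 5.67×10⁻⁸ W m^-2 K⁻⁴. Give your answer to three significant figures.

-3.33 K

By the inverse-square law, S = 1366/5.48² = 45.49 W m^-2.
With α = 0.16, T₁ = 113.9 K.
After:  T₂ = [45.49·0.746/(4σ)]^(1/4) = 110.6 K.
Change: 110.6 − 113.9 = -3.330 K.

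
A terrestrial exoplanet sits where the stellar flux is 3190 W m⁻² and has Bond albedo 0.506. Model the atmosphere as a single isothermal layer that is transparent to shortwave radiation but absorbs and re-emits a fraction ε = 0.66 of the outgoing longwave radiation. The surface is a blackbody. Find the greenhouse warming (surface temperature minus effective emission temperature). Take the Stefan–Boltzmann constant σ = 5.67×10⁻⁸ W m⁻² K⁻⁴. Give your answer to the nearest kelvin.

At the top of the atmosphere, σT_e⁴ = S(1−α)/4 = 394.0 W m⁻², giving T_e = 288.7 K.
For a single slab of emissivity ε, T_s⁴ = 2T_e⁴/(2−ε); thus T_s = 288.7·(1.493)^(1/4) = 319.1 K.
The atmosphere warms the surface by 30.40 K.

30 K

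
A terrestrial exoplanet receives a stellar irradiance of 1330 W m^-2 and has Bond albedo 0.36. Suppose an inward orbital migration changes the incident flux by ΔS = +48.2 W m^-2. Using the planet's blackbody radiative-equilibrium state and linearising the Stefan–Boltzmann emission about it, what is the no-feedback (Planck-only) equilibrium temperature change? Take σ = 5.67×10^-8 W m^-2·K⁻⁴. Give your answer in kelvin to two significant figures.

Reference equilibrium: T_e = [S(1−α)/(4σ)]^(1/4) = 247.5 K.
TOA radiative forcing: ΔF = (1−α)ΔS/4 = 0.64·(+48.2)/4 = 7.712 W m^-2.
The Planck feedback parameter is 4σT_e³ = 3.439 W m^-2/K.
ΔT₀ = ΔF/λ_P = 7.712/3.439 = 2.24 K.

2.2 K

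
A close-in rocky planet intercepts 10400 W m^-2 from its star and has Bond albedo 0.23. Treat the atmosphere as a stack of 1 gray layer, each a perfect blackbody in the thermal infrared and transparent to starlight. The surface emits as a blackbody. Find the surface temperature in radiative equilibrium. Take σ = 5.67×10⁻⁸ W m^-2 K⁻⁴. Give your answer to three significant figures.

515 K

Top-of-atmosphere balance: σT_e⁴ = S(1−α)/4 = 2002 W m^-2 → T_e = 433.5 K.
Layer-by-layer balance gives σT_s⁴ = (N+1)σT_e⁴, so T_s = 2^¼·433.5 = 515.5 K.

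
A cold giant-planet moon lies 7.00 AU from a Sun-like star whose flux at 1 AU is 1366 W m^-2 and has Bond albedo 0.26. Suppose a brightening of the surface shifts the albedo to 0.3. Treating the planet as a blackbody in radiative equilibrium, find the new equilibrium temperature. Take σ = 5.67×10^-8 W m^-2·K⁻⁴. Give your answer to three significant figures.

By the inverse-square law, S = 1366/7.00² = 27.88 W m^-2.
New equilibrium: T₂ = [(1−0.3)·27.88/(4σ)]^(1/4) = 96.31 K.

96.3 K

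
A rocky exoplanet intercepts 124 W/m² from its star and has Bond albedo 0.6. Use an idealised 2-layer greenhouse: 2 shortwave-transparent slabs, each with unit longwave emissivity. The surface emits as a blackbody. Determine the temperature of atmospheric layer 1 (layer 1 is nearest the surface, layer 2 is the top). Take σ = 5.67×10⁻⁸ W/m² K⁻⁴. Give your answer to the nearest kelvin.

145 K

Top-of-atmosphere balance: σT_e⁴ = S(1−α)/4 = 12.40 W/m² → T_e = 121.6 K.
In the N-layer model, layer k (counted from the surface) has T_k = (N+1−k)^(1/4)·T_e.
T_1 = (2)^(1/4)·121.6 = 144.6 K.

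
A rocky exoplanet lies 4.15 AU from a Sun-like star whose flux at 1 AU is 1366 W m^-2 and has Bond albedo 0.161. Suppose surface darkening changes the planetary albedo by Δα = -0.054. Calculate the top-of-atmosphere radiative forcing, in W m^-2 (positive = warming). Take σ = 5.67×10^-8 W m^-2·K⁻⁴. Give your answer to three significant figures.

Irradiance scales as 1/d², so S = 1366 W m^-2 × (1/4.15)² = 79.31 W m^-2.
The change in absorbed flux is Δ[S(1−α)/4] = −SΔα/4 = 1.071 W m^-2.

1.07 W m^-2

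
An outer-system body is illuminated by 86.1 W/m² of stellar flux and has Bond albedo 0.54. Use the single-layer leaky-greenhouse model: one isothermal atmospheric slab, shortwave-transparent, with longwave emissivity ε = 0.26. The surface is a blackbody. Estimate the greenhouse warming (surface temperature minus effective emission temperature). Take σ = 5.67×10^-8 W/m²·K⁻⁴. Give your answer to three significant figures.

4.07 K

At the top of the atmosphere, σT_e⁴ = S(1−α)/4 = 9.901 W/m², giving T_e = 115.0 K.
The surface balance (absorbed SW + ε·downward IR = σT_s⁴) with T_a⁴ = T_s⁴/2 reduces to T_s = T_e·[2/(2−ε)]^¼ = 119.0 K.
Greenhouse warming: T_s − T_e = 4.073 K.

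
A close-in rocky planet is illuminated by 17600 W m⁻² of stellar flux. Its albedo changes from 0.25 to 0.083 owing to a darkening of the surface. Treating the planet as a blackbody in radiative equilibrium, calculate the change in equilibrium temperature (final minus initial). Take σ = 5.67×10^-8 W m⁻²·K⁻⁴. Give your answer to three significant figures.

25.3 K

Before: T₁ = [17600·0.75/(4σ)]^(1/4) = 491.2 K.
Final:   T₂ = [S(1−0.083)/(4σ)]^(1/4) = 516.5 K.
ΔT = T₂ − T₁ = 25.32 K.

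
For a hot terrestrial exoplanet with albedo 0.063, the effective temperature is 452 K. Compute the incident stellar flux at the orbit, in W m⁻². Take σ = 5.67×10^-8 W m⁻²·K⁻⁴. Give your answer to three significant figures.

10100 W m⁻²

Invert the energy balance for S: S = 4σT⁴/(1−α).
The emitted flux is σT⁴ = 2367 W m⁻².
S = 4·2367/0.937 = 10100 W m⁻².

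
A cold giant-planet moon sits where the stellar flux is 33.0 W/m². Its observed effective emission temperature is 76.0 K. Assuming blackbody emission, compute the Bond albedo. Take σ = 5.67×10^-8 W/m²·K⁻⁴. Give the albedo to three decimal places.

0.771

Rearranging the radiative balance, α = 1 − 4σT⁴/S.
σT⁴ = 1.892 W/m², so 4σT⁴ = 7.567 W/m².
Hence α = 1 − 7.567/33.00 = 0.7707.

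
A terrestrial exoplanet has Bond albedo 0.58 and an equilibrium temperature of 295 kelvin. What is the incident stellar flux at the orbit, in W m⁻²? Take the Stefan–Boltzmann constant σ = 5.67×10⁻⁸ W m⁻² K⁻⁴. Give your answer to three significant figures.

From S(1−α)/4 = σT⁴: S = 4σT⁴/(1−α).
σT⁴ = 5.67×10⁻⁸·(295)⁴ = 429.4 W m⁻².
S = 4·429.4/0.42 = 4090 W m⁻².

4090 W m⁻²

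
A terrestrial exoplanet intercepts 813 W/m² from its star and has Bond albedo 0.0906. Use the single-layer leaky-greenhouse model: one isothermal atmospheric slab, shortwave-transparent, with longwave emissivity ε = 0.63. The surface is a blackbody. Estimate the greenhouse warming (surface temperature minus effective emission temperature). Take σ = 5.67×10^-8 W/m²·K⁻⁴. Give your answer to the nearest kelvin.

The planet radiates to space at T_e = [S(1−α)/(4σ)]^(1/4) = 238.9 K.
Surface balance with a leaky layer gives σT_s⁴ = σT_e⁴·2/(2−ε), so T_s = T_e·[2/(2−0.63)]^(1/4) = 262.7 K.
The atmosphere warms the surface by 23.70 K.

24 K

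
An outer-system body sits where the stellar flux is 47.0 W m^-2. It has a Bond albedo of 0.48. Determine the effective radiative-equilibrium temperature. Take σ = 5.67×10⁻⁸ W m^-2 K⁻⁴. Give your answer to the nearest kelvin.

102 K

The planet absorbs (1−α)S over its disc πR² and re-emits over 4πR², so the mean absorbed flux is (1−0.48)·47.00/4 = 6.110 W m^-2.
Balancing against σT⁴: T = (6.110/5.67×10⁻⁸)^(1/4) = 101.9 K.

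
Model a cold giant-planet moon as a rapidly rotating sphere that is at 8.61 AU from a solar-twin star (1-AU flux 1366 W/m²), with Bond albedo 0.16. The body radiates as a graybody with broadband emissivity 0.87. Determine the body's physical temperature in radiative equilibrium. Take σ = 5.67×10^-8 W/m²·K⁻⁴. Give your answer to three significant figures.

By the inverse-square law, S = 1366/8.61² = 18.43 W/m².
Averaging over the sphere, the absorbed flux is S(1−α)/4 = 3.870 W/m².
Equating to εσT⁴ with ε = 0.87: T = (3.870/0.87σ)^(1/4) = 94.11 K.

94.1 K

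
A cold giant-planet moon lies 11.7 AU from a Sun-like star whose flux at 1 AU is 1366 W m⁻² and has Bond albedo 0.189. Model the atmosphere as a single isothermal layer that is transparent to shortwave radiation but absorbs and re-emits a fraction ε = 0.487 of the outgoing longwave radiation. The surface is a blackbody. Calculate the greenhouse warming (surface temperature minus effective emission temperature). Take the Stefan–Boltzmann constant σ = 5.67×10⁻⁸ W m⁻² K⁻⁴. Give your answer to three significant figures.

5.58 kelvin

By the inverse-square law, S = 1366/11.7² = 9.979 W m⁻².
At the top of the atmosphere, σT_e⁴ = S(1−α)/4 = 2.023 W m⁻², giving T_e = 77.29 K.
Surface balance with a leaky layer gives σT_s⁴ = σT_e⁴·2/(2−ε), so T_s = T_e·[2/(2−0.487)]^(1/4) = 82.87 K.
T_s − T_e = 82.87 − 77.29 = 5.584 K.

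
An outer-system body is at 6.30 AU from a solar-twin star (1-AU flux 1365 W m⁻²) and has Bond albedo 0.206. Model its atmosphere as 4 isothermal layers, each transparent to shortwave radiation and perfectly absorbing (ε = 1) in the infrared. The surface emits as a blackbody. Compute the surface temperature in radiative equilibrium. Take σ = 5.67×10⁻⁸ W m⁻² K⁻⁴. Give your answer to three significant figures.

157 kelvin

By the inverse-square law, S = 1365/6.30² = 34.39 W m⁻².
The effective emission temperature is T_e = [S(1−α)/(4σ)]^¼ = 104.8 K.
With N = 4 opaque layers, T_s = (N+1)^(1/4)·T_e = 5^(1/4)·104.8 = 156.6 K.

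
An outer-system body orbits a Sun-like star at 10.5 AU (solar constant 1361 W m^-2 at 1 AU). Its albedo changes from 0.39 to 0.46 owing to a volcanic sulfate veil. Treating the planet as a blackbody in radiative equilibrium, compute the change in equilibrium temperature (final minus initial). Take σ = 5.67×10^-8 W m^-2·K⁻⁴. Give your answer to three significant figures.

By the inverse-square law, S = 1361/10.5² = 12.34 W m^-2.
With α = 0.39, T₁ = 75.91 K.
Final:   T₂ = [S(1−0.46)/(4σ)]^(1/4) = 73.63 K.
Change: 73.63 − 75.91 = -2.278 K.

-2.28 K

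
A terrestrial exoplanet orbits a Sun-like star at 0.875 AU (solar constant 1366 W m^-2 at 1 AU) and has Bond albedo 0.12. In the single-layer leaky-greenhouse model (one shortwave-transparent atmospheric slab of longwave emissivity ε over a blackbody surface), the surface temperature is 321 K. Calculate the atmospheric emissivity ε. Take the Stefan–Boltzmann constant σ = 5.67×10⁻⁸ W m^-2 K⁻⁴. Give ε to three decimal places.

0.696

By the inverse-square law, S = 1366/0.875² = 1784 W m^-2.
Effective temperature: T_e = [S(1−α)/(4σ)]^(1/4) = 288.4 K.
Inverting T_s⁴ = 2T_e⁴/(2−ε): (T_e/T_s)⁴ = 0.6520, so ε = 2(1 − 0.6520) = 0.6960.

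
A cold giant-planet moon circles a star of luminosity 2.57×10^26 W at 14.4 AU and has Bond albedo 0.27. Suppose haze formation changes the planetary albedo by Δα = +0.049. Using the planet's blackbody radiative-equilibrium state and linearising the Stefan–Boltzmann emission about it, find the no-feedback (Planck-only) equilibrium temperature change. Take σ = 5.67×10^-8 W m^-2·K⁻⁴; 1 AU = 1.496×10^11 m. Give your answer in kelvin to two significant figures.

d = 14.4 × 1.496×10^11 m = 2.154×10^12 m.
Flux at the orbit: S = L/(4πd²) = 2.57×10^26/(4π·(2.15×10^12)²) = 4.407 W m^-2.
The baseline emission temperature is T_e = 61.37 K.
The change in absorbed flux is Δ[S(1−α)/4] = −SΔα/4 = -0.05398 W m^-2.
Linearising σT⁴ gives d(σT⁴)/dT = 4σT_e³ = 0.05242 W m^-2 per K.
So ΔT₀ = -0.05398/0.05242 = -1.03 K.

-1.0 K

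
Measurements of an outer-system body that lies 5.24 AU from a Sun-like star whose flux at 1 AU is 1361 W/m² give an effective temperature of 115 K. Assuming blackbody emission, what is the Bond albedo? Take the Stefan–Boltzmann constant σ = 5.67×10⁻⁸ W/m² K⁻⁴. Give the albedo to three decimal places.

0.200

Flux at the orbit: S = 1361/(5.24)² = 49.57 W/m².
Rearranging the radiative balance, α = 1 − 4σT⁴/S.
4σT⁴ = 4·5.67×10⁻⁸·(115)⁴ = 39.67 W/m².
1−α = 39.67/49.57 = 0.8003, so α = 0.1997.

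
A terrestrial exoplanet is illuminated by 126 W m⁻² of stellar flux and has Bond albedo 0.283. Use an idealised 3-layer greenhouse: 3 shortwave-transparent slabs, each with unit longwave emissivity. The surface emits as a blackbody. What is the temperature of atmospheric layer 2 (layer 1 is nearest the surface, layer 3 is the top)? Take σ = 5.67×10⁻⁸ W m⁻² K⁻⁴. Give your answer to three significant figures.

168 K

The effective emission temperature is T_e = [S(1−α)/(4σ)]^¼ = 141.3 K.
Each opaque layer satisfies 2T_j⁴ = T_{j−1}⁴ + T_{j+1}⁴, giving T_k⁴ = (N+1−k)T_e⁴.
With k = 2: T_2 = (3+1−2)^¼·141.3 K = 168.0 K.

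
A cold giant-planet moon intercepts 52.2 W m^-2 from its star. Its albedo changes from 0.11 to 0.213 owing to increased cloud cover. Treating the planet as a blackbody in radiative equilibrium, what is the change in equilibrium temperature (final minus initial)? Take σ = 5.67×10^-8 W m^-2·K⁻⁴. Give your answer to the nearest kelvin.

-4 kelvin

Before: T₁ = [52.20·0.89/(4σ)]^(1/4) = 119.6 K.
Final:   T₂ = [S(1−0.213)/(4σ)]^(1/4) = 116.0 K.
Change: 116.0 − 119.6 = -3.623 K.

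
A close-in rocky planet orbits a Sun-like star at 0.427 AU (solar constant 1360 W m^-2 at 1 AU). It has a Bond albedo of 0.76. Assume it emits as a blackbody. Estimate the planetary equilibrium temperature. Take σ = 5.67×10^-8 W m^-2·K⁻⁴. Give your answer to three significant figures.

Flux at the orbit: S = 1360/(0.427)² = 7459 W m^-2.
Absorbed flux (global mean): S(1−α)/4 = 7459·0.24/4 = 447.5 W m^-2.
Balancing against σT⁴: T = (447.5/5.67×10⁻⁸)^(1/4) = 298.1 K.

298 K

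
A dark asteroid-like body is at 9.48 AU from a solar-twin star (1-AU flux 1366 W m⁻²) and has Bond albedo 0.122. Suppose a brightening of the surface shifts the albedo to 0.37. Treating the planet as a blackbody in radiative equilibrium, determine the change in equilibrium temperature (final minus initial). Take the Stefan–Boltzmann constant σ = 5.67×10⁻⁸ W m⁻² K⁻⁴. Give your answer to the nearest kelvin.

-7 K

Flux at the orbit: S = 1366/(9.48)² = 15.20 W m⁻².
With α = 0.122, T₁ = 87.58 K.
After:  T₂ = [15.20·0.63/(4σ)]^(1/4) = 80.61 K.
Change: 80.61 − 87.58 = -6.974 K.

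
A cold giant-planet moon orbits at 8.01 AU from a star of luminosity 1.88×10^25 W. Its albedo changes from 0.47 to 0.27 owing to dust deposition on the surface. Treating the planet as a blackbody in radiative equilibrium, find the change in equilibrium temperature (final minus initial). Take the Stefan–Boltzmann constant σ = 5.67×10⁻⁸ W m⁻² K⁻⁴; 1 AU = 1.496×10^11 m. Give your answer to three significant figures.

3.29 K

d = 8.01 × 1.496×10^11 m = 1.198×10^12 m.
Flux at the orbit: S = L/(4πd²) = 1.88×10^25/(4π·(1.20×10^12)²) = 1.042 W m⁻².
With α = 0.47, T₁ = 39.50 K.
After:  T₂ = [1.042·0.73/(4σ)]^(1/4) = 42.79 K.
Change: 42.79 − 39.50 = 3.292 K.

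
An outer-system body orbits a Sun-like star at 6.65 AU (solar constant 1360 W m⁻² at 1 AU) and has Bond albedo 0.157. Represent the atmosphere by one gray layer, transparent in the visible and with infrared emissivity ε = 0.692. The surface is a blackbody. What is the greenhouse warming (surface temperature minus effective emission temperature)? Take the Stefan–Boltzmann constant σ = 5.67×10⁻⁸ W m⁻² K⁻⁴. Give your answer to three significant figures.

Flux at the orbit: S = 1360/(6.65)² = 30.75 W m⁻².
Effective emission temperature (TOA balance): σT_e⁴ = S(1−α)/4 = 6.481 W m⁻² → T_e = 103.4 K.
The surface balance (absorbed SW + ε·downward IR = σT_s⁴) with T_a⁴ = T_s⁴/2 reduces to T_s = T_e·[2/(2−ε)]^¼ = 115.0 K.
Greenhouse warming: T_s − T_e = 11.58 K.

11.6 K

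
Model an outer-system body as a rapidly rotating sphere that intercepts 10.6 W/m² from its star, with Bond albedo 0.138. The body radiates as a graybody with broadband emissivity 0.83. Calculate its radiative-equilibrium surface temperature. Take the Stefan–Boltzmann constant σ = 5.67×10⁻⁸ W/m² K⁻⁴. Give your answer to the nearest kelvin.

83 K

Averaging over the sphere, the absorbed flux is S(1−α)/4 = 2.284 W/m².
Equating to εσT⁴ with ε = 0.83: T = (2.284/0.83σ)^(1/4) = 83.47 K.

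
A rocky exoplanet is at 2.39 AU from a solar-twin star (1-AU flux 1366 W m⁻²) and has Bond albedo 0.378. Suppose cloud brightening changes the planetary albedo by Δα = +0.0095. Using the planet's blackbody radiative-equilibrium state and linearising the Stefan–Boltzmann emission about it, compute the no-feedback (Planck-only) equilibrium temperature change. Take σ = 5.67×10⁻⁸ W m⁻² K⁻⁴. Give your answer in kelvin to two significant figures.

By the inverse-square law, S = 1366/2.39² = 239.1 W m⁻².
The baseline emission temperature is T_e = 160.0 K.
ΔF = −(S/4)Δα = −(239.1/4)×(+0.0095) = -0.5680 W m⁻².
Linearising σT⁴ gives d(σT⁴)/dT = 4σT_e³ = 0.9295 W m⁻² per K.
Hence the no-feedback warming is ΔF/(4σT_e³) = -0.611 K.

-0.61 K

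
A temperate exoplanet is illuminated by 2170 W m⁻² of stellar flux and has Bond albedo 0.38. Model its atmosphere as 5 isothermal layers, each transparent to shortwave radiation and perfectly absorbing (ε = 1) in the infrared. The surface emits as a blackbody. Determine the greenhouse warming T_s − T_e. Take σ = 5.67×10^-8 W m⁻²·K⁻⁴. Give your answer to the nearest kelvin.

157 kelvin

The effective emission temperature is T_e = [S(1−α)/(4σ)]^¼ = 277.5 K.
T_s = (N+1)^(1/4)·T_e = 434.4 K.
Warming: T_s − T_e = 156.8 K.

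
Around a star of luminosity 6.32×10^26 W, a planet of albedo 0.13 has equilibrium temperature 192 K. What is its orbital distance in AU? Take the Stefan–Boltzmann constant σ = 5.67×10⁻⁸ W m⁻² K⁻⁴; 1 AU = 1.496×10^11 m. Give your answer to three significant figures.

2.52 AU

Required flux: S = 4σT⁴/(1−α) = 354.3 W m⁻².
From L = 4πd²S, d = √(6.32×10^26/(4π·354.3)) = 3.768×10^11 m = 2.519 AU.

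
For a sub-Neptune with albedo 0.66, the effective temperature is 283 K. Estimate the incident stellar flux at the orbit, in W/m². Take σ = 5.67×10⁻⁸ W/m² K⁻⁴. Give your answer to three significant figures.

4280 W/m²

From S(1−α)/4 = σT⁴: S = 4σT⁴/(1−α).
The emitted flux is σT⁴ = 363.7 W/m².
S = 4·363.7/0.34 = 4279 W/m².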